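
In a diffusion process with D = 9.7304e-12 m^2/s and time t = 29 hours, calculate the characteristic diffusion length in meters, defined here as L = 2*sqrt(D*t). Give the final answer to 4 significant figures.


t = 29 hr = 104400 s
Diffusion length = 2*sqrt(D*t)
= 2*sqrt(9.7304e-12 * 104400)
= 2.016e-03 m


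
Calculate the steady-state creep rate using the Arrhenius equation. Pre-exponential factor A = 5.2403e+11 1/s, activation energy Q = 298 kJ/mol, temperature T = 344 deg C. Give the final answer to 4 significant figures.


rate = A * exp(-Q / (R*T))
T = 344 + 273.15 = 617.15 K
rate = 5.2403e+11 * exp(-298e3 / (8.314 * 617.15))
rate = 3.135e-14 1/s


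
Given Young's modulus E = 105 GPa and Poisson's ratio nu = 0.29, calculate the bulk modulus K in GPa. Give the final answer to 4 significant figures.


K = E / (3*(1-2*nu))
K = 105 / (3*(1-2*0.29))
K = 83.33 GPa


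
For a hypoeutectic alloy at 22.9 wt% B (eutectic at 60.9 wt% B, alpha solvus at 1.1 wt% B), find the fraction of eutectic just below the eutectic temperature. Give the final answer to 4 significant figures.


f_primary = (C_e - C0) / (C_e - C_alpha_max)
f_primary = (60.9 - 22.9) / (60.9 - 1.1)
f_primary = 0.635452
f_eutectic = 1 - 0.635452 = 0.3645


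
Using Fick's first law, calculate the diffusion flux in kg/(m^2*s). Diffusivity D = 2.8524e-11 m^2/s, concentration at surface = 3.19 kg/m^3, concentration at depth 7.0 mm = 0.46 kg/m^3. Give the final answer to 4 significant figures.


J = -D * (dC/dx) = D * (C1 - C2) / dx
J = 2.8524e-11 * (3.19 - 0.46) / 7e-03
J = 1.112e-08 kg/(m^2*s)


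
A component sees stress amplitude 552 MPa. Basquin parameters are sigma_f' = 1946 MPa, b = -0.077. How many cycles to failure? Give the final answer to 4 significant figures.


sigma_a = sigma_f' * (2*Nf)^b
2*Nf = (sigma_a / sigma_f')^(1/b)
2*Nf = (552 / 1946)^(1/-0.077)
2*Nf = 1.27803e+07
Nf = 6.39e+06 cycles


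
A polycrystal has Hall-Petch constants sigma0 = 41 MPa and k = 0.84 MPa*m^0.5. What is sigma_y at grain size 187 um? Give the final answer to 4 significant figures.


sigma_y = sigma0 + k / sqrt(d)
d = 187 um = 1.87e-04 m
sigma_y = 41 + 0.84 / sqrt(1.87e-04)
sigma_y = 102.4 MPa


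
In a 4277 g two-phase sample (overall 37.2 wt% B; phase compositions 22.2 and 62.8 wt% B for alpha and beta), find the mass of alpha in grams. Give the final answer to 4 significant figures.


f_alpha = (C_beta - C0) / (C_beta - C_alpha)
f_alpha = (62.8 - 37.2) / (62.8 - 22.2) = 0.630542
m_alpha = f_alpha * m_total = 0.630542 * 4277 = 2697 g


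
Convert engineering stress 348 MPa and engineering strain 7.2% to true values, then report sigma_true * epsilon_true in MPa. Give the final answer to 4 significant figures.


sigma_true = sigma_eng * (1 + epsilon_eng)
sigma_true = 348 * (1 + 0.072) = 373.056 MPa
epsilon_true = ln(1 + epsilon_eng)
epsilon_true = ln(1 + 0.072) = 0.0695261
sigma_true * epsilon_true = 373.056 * 0.0695261 = 25.94 MPa


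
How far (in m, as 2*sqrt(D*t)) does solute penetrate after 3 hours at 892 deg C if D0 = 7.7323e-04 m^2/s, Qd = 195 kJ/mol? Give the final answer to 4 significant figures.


Step 1: D = D0 * exp(-Qd/(R*T))
T = 1165.15 K
D = 7.7323e-04 * exp(-195e3 / (8.314 * 1165.15)) = 1.39953e-12 m^2/s
Step 2: L = 2*sqrt(D*t)
t = 3 h = 10800 s
L = 2*sqrt(1.39953e-12 * 10800) = 2.459e-04 m


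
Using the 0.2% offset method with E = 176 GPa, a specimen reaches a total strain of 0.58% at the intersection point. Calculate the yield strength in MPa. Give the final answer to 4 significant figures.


Offset strain = 0.002
Elastic strain at yield = total_strain - offset = 5.8e-03 - 0.002 = 3.8e-03
sigma_y = E * elastic_strain = 176000 * 3.8e-03
sigma_y = 668.8 MPa


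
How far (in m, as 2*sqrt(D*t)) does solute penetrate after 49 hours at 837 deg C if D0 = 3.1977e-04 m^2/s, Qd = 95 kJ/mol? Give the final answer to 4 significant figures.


Step 1: D = D0 * exp(-Qd/(R*T))
T = 1110.15 K
D = 3.1977e-04 * exp(-95e3 / (8.314 * 1110.15)) = 1.0833e-08 m^2/s
Step 2: L = 2*sqrt(D*t)
t = 49 h = 176400 s
L = 2*sqrt(1.0833e-08 * 176400) = 0.08743 m


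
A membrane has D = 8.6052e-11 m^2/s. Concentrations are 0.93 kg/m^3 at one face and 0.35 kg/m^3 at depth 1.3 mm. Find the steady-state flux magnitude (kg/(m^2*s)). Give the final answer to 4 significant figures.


J = -D * (dC/dx) = D * (C1 - C2) / dx
J = 8.6052e-11 * (0.93 - 0.35) / 1.3e-03
J = 3.839e-08 kg/(m^2*s)


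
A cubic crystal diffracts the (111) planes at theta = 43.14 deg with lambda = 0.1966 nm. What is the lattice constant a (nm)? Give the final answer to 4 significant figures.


d = lambda / (2*sin(theta))
d = 0.1966 / (2*sin(43.14 deg))
d = 0.143759 nm
a = d * sqrt(h^2+k^2+l^2) = 0.143759 * sqrt(3)
a = 0.249 nm


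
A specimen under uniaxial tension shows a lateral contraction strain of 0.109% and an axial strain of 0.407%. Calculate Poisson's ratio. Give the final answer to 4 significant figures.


nu = -epsilon_lat / epsilon_axial
Lateral strain is contraction (negative), so using magnitudes:
nu = 0.109 / 0.407
nu = 0.2678


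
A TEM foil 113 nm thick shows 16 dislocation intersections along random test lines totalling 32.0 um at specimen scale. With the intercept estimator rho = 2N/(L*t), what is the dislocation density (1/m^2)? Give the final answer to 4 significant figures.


rho = 2N / (L * t)
L = 32.0 um = 3.2e-05 m, t = 113 nm = 1.13e-07 m
rho = 2 * 16 / (3.2e-05 * 1.13e-07)
rho = 8.85e+12 1/m^2


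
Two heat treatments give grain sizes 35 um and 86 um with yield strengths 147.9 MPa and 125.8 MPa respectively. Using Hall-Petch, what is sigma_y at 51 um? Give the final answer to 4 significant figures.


sigma_y = sigma0 + k / sqrt(d)
1/sqrt(d1) = 1/sqrt(3.5e-05) = 169.031;  1/sqrt(d2) = 107.833
k = (sigma1 - sigma2) / (1/sqrt(d1) - 1/sqrt(d2)) = (147.9 - 125.8) / (169.031 - 107.833) = 0.361122 MPa*m^0.5
sigma0 = sigma1 - k/sqrt(d1) = 147.9 - 0.361122*169.031 = 86.8592 MPa
sigma_y(d3) = 86.8592 + 0.361122 / sqrt(5.1e-05) = 137.4 MPa


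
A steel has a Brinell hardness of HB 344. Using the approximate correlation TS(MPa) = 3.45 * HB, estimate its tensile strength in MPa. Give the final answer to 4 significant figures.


TS (MPa) = 3.45 * HB
TS = 3.45 * 344
TS = 1187 MPa


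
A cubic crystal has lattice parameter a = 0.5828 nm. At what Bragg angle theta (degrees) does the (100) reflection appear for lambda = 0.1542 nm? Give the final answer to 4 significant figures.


d = a / sqrt(h^2+k^2+l^2)
d = 0.5828 / sqrt(1) = 0.5828 nm
lambda = 2*d*sin(theta)  =>  sin(theta) = lambda / (2*d)
sin(theta) = 0.1542 / (2 * 0.5828) = 0.132292
theta = 7.602 deg


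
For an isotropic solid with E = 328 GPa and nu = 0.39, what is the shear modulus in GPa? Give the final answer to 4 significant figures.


G = E / (2*(1+nu))
G = 328 / (2*(1+0.39))
G = 118 GPa


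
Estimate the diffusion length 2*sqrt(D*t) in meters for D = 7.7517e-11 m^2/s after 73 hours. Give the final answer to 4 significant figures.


t = 73 hr = 262800 s
Diffusion length = 2*sqrt(D*t)
= 2*sqrt(7.7517e-11 * 262800)
= 9.027e-03 m


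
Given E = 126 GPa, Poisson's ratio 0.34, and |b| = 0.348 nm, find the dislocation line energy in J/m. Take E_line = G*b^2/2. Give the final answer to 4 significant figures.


Step 1: G = E / (2*(1+nu))
G = 126 / (2*(1+0.34)) = 47.0149 GPa = 4.70149e+10 Pa
Step 2: E_line = G*b^2/2
b = 0.348 nm = 3.48e-10 m
E_line = 0.5 * 4.70149e+10 * (3.48e-10)^2 = 2.847e-09 J/m


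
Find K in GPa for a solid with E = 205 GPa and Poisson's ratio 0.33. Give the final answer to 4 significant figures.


K = E / (3*(1-2*nu))
K = 205 / (3*(1-2*0.33))
K = 201 GPa


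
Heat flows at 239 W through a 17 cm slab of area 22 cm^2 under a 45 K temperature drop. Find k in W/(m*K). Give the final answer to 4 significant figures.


k = Q*L / (A*dT)
L = 0.17 m, A = 2.2e-03 m^2
k = 239 * 0.17 / (2.2e-03 * 45)
k = 410.4 W/(m*K)


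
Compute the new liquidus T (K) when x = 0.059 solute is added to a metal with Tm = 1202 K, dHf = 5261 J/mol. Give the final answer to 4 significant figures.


dT = R*Tm^2*x / dHf
dT = 8.314 * 1202^2 * 0.059 / 5261
dT = 134.711 K
T_new = 1202 - 134.711 = 1067 K


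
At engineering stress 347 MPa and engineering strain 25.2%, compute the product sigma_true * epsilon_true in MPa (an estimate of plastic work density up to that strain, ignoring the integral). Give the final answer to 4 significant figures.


sigma_true = sigma_eng * (1 + epsilon_eng)
sigma_true = 347 * (1 + 0.252) = 434.444 MPa
epsilon_true = ln(1 + epsilon_eng)
epsilon_true = ln(1 + 0.252) = 0.224742
sigma_true * epsilon_true = 434.444 * 0.224742 = 97.64 MPa


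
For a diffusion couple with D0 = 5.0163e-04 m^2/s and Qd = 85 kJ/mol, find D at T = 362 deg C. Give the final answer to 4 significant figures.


D = D0 * exp(-Qd / (R*T))
T = 635.15 K
D = 5.0163e-04 * exp(-85e3 / (8.314 * 635.15))
D = 5.126e-11 m^2/s


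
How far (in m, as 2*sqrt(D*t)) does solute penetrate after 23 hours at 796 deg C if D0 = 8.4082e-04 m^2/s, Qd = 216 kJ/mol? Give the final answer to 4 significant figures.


Step 1: D = D0 * exp(-Qd/(R*T))
T = 1069.15 K
D = 8.4082e-04 * exp(-216e3 / (8.314 * 1069.15)) = 2.35167e-14 m^2/s
Step 2: L = 2*sqrt(D*t)
t = 23 h = 82800 s
L = 2*sqrt(2.35167e-14 * 82800) = 8.825e-05 m


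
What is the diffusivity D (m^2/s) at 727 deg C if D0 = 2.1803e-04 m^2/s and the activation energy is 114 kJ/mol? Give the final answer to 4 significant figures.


D = D0 * exp(-Qd / (R*T))
T = 1000.15 K
D = 2.1803e-04 * exp(-114e3 / (8.314 * 1000.15))
D = 2.424e-10 m^2/s


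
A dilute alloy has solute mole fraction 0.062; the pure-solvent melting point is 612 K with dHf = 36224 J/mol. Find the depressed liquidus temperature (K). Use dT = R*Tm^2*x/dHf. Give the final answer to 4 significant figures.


dT = R*Tm^2*x / dHf
dT = 8.314 * 612^2 * 0.062 / 36224
dT = 5.32977 K
T_new = 612 - 5.32977 = 606.7 K


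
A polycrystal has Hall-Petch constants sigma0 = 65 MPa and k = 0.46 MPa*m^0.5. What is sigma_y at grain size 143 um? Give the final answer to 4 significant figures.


sigma_y = sigma0 + k / sqrt(d)
d = 143 um = 1.43e-04 m
sigma_y = 65 + 0.46 / sqrt(1.43e-04)
sigma_y = 103.5 MPa


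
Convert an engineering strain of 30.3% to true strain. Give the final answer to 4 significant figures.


epsilon_true = ln(1 + epsilon_eng)
epsilon_true = ln(1 + 0.303)
epsilon_true = 0.2647


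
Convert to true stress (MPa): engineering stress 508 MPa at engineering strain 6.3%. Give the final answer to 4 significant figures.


sigma_true = sigma_eng * (1 + epsilon_eng)
sigma_true = 508 * (1 + 0.063)
sigma_true = 540 MPa


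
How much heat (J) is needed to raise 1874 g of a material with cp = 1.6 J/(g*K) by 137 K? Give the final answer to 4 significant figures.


Q = m * cp * dT
Q = 1874 * 1.6 * 137
Q = 410800 J


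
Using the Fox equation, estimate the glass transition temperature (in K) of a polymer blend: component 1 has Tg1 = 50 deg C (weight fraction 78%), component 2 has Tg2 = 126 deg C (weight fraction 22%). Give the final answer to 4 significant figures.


1/Tg = w1/Tg1 + w2/Tg2 (in Kelvin)
Tg1 = 323.15 K, Tg2 = 399.15 K
1/Tg = 0.78/323.15 + 0.22/399.15
Tg = 337.3 K


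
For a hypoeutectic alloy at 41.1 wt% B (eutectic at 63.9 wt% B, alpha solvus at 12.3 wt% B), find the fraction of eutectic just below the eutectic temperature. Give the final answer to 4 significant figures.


f_primary = (C_e - C0) / (C_e - C_alpha_max)
f_primary = (63.9 - 41.1) / (63.9 - 12.3)
f_primary = 0.44186
f_eutectic = 1 - 0.44186 = 0.5581


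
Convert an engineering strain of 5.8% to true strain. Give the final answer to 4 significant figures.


epsilon_true = ln(1 + epsilon_eng)
epsilon_true = ln(1 + 0.058)
epsilon_true = 0.05638


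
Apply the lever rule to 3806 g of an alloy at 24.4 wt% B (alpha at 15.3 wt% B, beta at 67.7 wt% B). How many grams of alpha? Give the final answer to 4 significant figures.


f_alpha = (C_beta - C0) / (C_beta - C_alpha)
f_alpha = (67.7 - 24.4) / (67.7 - 15.3) = 0.826336
m_alpha = f_alpha * m_total = 0.826336 * 3806 = 3145 g


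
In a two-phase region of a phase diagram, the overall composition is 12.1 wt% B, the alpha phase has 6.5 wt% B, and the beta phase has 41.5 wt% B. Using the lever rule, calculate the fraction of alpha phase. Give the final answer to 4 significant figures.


f_alpha = (C_beta - C0) / (C_beta - C_alpha)
f_alpha = (41.5 - 12.1) / (41.5 - 6.5)
f_alpha = 0.84


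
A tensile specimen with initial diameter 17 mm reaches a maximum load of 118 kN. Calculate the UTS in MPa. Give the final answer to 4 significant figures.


A0 = pi*(d/2)^2 = pi*(17/2)^2 = 226.98 mm^2
UTS = F_max / A0 = 118*1000 / 226.98
UTS = 519.9 MPa


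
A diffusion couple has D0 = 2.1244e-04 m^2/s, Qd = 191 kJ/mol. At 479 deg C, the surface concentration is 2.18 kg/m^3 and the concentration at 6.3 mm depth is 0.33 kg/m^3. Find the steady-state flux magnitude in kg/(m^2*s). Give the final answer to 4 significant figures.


Step 1: D = D0 * exp(-Qd/(R*T))
T = 479 + 273.15 = 752.15 K
D = 2.1244e-04 * exp(-191e3 / (8.314 * 752.15)) = 1.15441e-17 m^2/s
Step 2: J = D * (C1 - C2) / dx
J = 1.15441e-17 * (2.18 - 0.33) / 6.3e-03
J = 3.39e-15 kg/(m^2*s)


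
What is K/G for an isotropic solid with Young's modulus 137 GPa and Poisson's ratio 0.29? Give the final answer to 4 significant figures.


G = E / (2*(1+nu))
G = 137 / (2*(1+0.29)) = 53.1008 GPa
K = E / (3*(1-2*nu))
K = 137 / (3*(1-2*0.29)) = 108.73 GPa
K/G = 108.73 / 53.1008 = 2.048


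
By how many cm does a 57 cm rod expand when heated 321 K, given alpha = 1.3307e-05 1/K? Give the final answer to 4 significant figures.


dL = L0 * alpha * dT
dL = 57 * 1.3307e-05 * 321
dL = 0.2435 cm


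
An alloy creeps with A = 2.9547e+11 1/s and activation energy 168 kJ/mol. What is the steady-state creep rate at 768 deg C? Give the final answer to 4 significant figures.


rate = A * exp(-Q / (R*T))
T = 768 + 273.15 = 1041.15 K
rate = 2.9547e+11 * exp(-168e3 / (8.314 * 1041.15))
rate = 1101 1/s


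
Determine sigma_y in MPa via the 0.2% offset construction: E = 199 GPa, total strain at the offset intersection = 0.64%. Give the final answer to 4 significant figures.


Offset strain = 0.002
Elastic strain at yield = total_strain - offset = 6.4e-03 - 0.002 = 4.4e-03
sigma_y = E * elastic_strain = 199000 * 4.4e-03
sigma_y = 875.6 MPa


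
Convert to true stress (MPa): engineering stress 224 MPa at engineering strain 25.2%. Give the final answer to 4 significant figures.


sigma_true = sigma_eng * (1 + epsilon_eng)
sigma_true = 224 * (1 + 0.252)
sigma_true = 280.4 MPa


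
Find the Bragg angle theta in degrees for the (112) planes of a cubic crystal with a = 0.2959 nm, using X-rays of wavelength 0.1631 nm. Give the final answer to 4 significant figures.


d = a / sqrt(h^2+k^2+l^2)
d = 0.2959 / sqrt(6) = 0.120801 nm
lambda = 2*d*sin(theta)  =>  sin(theta) = lambda / (2*d)
sin(theta) = 0.1631 / (2 * 0.120801) = 0.675079
theta = 42.46 deg


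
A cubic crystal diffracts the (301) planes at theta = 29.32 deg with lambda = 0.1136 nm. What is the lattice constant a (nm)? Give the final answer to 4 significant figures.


d = lambda / (2*sin(theta))
d = 0.1136 / (2*sin(29.32 deg))
d = 0.115993 nm
a = d * sqrt(h^2+k^2+l^2) = 0.115993 * sqrt(10)
a = 0.3668 nm


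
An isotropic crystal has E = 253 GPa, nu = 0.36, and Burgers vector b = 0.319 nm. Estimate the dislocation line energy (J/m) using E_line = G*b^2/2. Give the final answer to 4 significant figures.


Step 1: G = E / (2*(1+nu))
G = 253 / (2*(1+0.36)) = 93.0147 GPa = 9.30147e+10 Pa
Step 2: E_line = G*b^2/2
b = 0.319 nm = 3.19e-10 m
E_line = 0.5 * 9.30147e+10 * (3.19e-10)^2 = 4.733e-09 J/m


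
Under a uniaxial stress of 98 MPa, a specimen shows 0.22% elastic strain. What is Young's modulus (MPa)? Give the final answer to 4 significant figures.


E = sigma / epsilon
epsilon = 0.22% = 2.2e-03
E = 98 / 2.2e-03
E = 44550 MPa


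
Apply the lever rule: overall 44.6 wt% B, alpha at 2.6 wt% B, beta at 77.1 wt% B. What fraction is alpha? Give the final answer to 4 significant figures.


f_alpha = (C_beta - C0) / (C_beta - C_alpha)
f_alpha = (77.1 - 44.6) / (77.1 - 2.6)
f_alpha = 0.4362


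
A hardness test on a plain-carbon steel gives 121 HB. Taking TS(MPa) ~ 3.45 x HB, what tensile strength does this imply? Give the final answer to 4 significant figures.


TS (MPa) = 3.45 * HB
TS = 3.45 * 121
TS = 417.5 MPa


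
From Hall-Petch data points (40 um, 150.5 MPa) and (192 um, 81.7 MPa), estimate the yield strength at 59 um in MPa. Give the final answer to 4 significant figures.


sigma_y = sigma0 + k / sqrt(d)
1/sqrt(d1) = 1/sqrt(4e-05) = 158.114;  1/sqrt(d2) = 72.1688
k = (sigma1 - sigma2) / (1/sqrt(d1) - 1/sqrt(d2)) = (150.5 - 81.7) / (158.114 - 72.1688) = 0.800511 MPa*m^0.5
sigma0 = sigma1 - k/sqrt(d1) = 150.5 - 0.800511*158.114 = 23.9281 MPa
sigma_y(d3) = 23.9281 + 0.800511 / sqrt(5.9e-05) = 128.1 MPa


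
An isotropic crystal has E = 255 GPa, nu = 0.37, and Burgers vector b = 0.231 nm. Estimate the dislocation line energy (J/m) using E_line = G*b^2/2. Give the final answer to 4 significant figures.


Step 1: G = E / (2*(1+nu))
G = 255 / (2*(1+0.37)) = 93.0657 GPa = 9.30657e+10 Pa
Step 2: E_line = G*b^2/2
b = 0.231 nm = 2.31e-10 m
E_line = 0.5 * 9.30657e+10 * (2.31e-10)^2 = 2.483e-09 J/m


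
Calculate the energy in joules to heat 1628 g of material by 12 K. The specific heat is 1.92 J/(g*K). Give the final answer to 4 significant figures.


Q = m * cp * dT
Q = 1628 * 1.92 * 12
Q = 37510 J


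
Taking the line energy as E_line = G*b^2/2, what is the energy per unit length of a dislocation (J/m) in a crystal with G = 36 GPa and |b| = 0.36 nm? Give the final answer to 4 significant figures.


E = G*b^2/2
b = 0.36 nm = 3.6e-10 m
G = 36 GPa = 3.6e+10 Pa
E = 0.5 * 3.6e+10 * (3.6e-10)^2
E = 2.333e-09 J/m


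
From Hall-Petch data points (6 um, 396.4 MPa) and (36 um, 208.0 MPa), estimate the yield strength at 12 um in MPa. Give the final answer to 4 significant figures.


sigma_y = sigma0 + k / sqrt(d)
1/sqrt(d1) = 1/sqrt(6e-06) = 408.248;  1/sqrt(d2) = 166.667
k = (sigma1 - sigma2) / (1/sqrt(d1) - 1/sqrt(d2)) = (396.4 - 208.0) / (408.248 - 166.667) = 0.779861 MPa*m^0.5
sigma0 = sigma1 - k/sqrt(d1) = 396.4 - 0.779861*408.248 = 78.0232 MPa
sigma_y(d3) = 78.0232 + 0.779861 / sqrt(1.2e-05) = 303.1 MPa


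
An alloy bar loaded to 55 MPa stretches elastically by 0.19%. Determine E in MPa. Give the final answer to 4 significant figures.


E = sigma / epsilon
epsilon = 0.19% = 1.9e-03
E = 55 / 1.9e-03
E = 28950 MPa


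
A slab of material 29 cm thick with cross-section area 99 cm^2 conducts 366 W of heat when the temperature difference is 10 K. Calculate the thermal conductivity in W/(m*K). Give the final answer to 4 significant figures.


k = Q*L / (A*dT)
L = 0.29 m, A = 9.9e-03 m^2
k = 366 * 0.29 / (9.9e-03 * 10)
k = 1072 W/(m*K)


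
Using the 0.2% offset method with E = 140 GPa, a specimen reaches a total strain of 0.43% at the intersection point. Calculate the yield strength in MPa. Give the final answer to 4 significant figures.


Offset strain = 0.002
Elastic strain at yield = total_strain - offset = 4.3e-03 - 0.002 = 2.3e-03
sigma_y = E * elastic_strain = 140000 * 2.3e-03
sigma_y = 322 MPa


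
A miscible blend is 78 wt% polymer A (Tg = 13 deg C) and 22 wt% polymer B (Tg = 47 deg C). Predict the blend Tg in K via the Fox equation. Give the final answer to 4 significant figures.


1/Tg = w1/Tg1 + w2/Tg2 (in Kelvin)
Tg1 = 286.15 K, Tg2 = 320.15 K
1/Tg = 0.78/286.15 + 0.22/320.15
Tg = 293 K


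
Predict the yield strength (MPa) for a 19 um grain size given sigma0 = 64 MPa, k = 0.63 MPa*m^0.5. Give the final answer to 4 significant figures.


sigma_y = sigma0 + k / sqrt(d)
d = 19 um = 1.9e-05 m
sigma_y = 64 + 0.63 / sqrt(1.9e-05)
sigma_y = 208.5 MPa


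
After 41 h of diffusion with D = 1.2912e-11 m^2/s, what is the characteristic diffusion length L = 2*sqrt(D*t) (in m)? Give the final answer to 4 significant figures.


t = 41 hr = 147600 s
Diffusion length = 2*sqrt(D*t)
= 2*sqrt(1.2912e-11 * 147600)
= 2.761e-03 m


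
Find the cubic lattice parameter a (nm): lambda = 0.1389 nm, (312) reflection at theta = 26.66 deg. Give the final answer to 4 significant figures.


d = lambda / (2*sin(theta))
d = 0.1389 / (2*sin(26.66 deg))
d = 0.154782 nm
a = d * sqrt(h^2+k^2+l^2) = 0.154782 * sqrt(14)
a = 0.5791 nm


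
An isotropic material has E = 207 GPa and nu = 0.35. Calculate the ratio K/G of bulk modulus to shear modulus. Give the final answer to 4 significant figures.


G = E / (2*(1+nu))
G = 207 / (2*(1+0.35)) = 76.6667 GPa
K = E / (3*(1-2*nu))
K = 207 / (3*(1-2*0.35)) = 230 GPa
K/G = 230 / 76.6667 = 3


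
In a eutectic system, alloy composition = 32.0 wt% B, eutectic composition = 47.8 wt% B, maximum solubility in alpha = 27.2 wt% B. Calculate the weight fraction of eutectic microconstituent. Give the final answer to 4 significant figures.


f_primary = (C_e - C0) / (C_e - C_alpha_max)
f_primary = (47.8 - 32.0) / (47.8 - 27.2)
f_primary = 0.76699
f_eutectic = 1 - 0.76699 = 0.233


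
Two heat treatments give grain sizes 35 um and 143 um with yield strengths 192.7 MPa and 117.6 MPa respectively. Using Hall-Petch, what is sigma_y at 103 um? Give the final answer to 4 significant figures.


sigma_y = sigma0 + k / sqrt(d)
1/sqrt(d1) = 1/sqrt(3.5e-05) = 169.031;  1/sqrt(d2) = 83.6242
k = (sigma1 - sigma2) / (1/sqrt(d1) - 1/sqrt(d2)) = (192.7 - 117.6) / (169.031 - 83.6242) = 0.879323 MPa*m^0.5
sigma0 = sigma1 - k/sqrt(d1) = 192.7 - 0.879323*169.031 = 44.0673 MPa
sigma_y(d3) = 44.0673 + 0.879323 / sqrt(1.03e-04) = 130.7 MPa


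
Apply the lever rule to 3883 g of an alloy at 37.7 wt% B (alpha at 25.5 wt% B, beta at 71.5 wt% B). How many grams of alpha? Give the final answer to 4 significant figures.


f_alpha = (C_beta - C0) / (C_beta - C_alpha)
f_alpha = (71.5 - 37.7) / (71.5 - 25.5) = 0.734783
m_alpha = f_alpha * m_total = 0.734783 * 3883 = 2853 g


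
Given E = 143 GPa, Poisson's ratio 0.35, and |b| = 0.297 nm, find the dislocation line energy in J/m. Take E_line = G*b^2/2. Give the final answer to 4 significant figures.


Step 1: G = E / (2*(1+nu))
G = 143 / (2*(1+0.35)) = 52.963 GPa = 5.2963e+10 Pa
Step 2: E_line = G*b^2/2
b = 0.297 nm = 2.97e-10 m
E_line = 0.5 * 5.2963e+10 * (2.97e-10)^2 = 2.336e-09 J/m


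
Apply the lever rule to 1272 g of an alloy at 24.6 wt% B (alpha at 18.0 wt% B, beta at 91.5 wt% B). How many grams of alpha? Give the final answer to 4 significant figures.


f_alpha = (C_beta - C0) / (C_beta - C_alpha)
f_alpha = (91.5 - 24.6) / (91.5 - 18.0) = 0.910204
m_alpha = f_alpha * m_total = 0.910204 * 1272 = 1158 g


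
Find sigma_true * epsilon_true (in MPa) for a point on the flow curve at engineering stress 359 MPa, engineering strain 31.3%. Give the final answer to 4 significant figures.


sigma_true = sigma_eng * (1 + epsilon_eng)
sigma_true = 359 * (1 + 0.313) = 471.367 MPa
epsilon_true = ln(1 + epsilon_eng)
epsilon_true = ln(1 + 0.313) = 0.272315
sigma_true * epsilon_true = 471.367 * 0.272315 = 128.4 MPa


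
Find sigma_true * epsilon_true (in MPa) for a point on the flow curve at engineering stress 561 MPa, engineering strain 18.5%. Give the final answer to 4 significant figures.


sigma_true = sigma_eng * (1 + epsilon_eng)
sigma_true = 561 * (1 + 0.185) = 664.785 MPa
epsilon_true = ln(1 + epsilon_eng)
epsilon_true = ln(1 + 0.185) = 0.169743
sigma_true * epsilon_true = 664.785 * 0.169743 = 112.8 MPa


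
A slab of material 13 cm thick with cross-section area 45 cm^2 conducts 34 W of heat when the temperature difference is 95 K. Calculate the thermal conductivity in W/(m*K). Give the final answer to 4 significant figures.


k = Q*L / (A*dT)
L = 0.13 m, A = 4.5e-03 m^2
k = 34 * 0.13 / (4.5e-03 * 95)
k = 10.34 W/(m*K)


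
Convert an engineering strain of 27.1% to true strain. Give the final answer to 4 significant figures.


epsilon_true = ln(1 + epsilon_eng)
epsilon_true = ln(1 + 0.271)
epsilon_true = 0.2398


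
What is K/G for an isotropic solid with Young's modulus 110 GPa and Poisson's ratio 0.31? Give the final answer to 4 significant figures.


G = E / (2*(1+nu))
G = 110 / (2*(1+0.31)) = 41.9847 GPa
K = E / (3*(1-2*nu))
K = 110 / (3*(1-2*0.31)) = 96.4912 GPa
K/G = 96.4912 / 41.9847 = 2.298


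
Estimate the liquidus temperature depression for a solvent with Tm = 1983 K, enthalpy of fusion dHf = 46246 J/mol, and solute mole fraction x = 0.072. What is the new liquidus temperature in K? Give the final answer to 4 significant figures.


dT = R*Tm^2*x / dHf
dT = 8.314 * 1983^2 * 0.072 / 46246
dT = 50.8995 K
T_new = 1983 - 50.8995 = 1932 K


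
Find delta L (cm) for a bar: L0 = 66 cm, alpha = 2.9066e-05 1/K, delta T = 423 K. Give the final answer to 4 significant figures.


dL = L0 * alpha * dT
dL = 66 * 2.9066e-05 * 423
dL = 0.8115 cm


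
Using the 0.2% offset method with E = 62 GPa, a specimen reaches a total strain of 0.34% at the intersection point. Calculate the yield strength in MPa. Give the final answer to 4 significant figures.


Offset strain = 0.002
Elastic strain at yield = total_strain - offset = 3.4e-03 - 0.002 = 1.4e-03
sigma_y = E * elastic_strain = 62000 * 1.4e-03
sigma_y = 86.8 MPa


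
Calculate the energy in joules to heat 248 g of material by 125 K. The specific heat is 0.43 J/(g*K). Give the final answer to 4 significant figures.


Q = m * cp * dT
Q = 248 * 0.43 * 125
Q = 13330 J


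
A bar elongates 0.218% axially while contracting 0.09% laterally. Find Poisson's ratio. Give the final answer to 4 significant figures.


nu = -epsilon_lat / epsilon_axial
Lateral strain is contraction (negative), so using magnitudes:
nu = 0.09 / 0.218
nu = 0.4128


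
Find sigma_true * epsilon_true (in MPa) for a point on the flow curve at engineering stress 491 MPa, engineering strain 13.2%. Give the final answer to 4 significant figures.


sigma_true = sigma_eng * (1 + epsilon_eng)
sigma_true = 491 * (1 + 0.132) = 555.812 MPa
epsilon_true = ln(1 + epsilon_eng)
epsilon_true = ln(1 + 0.132) = 0.123986
sigma_true * epsilon_true = 555.812 * 0.123986 = 68.91 MPa


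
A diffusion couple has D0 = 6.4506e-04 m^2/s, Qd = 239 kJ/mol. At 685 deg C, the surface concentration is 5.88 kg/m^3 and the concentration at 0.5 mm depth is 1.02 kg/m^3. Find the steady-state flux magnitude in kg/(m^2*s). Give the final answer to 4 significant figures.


Step 1: D = D0 * exp(-Qd/(R*T))
T = 685 + 273.15 = 958.15 K
D = 6.4506e-04 * exp(-239e3 / (8.314 * 958.15)) = 6.02243e-17 m^2/s
Step 2: J = D * (C1 - C2) / dx
J = 6.02243e-17 * (5.88 - 1.02) / 5e-04
J = 5.854e-13 kg/(m^2*s)


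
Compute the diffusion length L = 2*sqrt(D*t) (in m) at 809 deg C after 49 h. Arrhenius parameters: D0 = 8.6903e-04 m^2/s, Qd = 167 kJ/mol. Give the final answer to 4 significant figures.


Step 1: D = D0 * exp(-Qd/(R*T))
T = 1082.15 K
D = 8.6903e-04 * exp(-167e3 / (8.314 * 1082.15)) = 7.54689e-12 m^2/s
Step 2: L = 2*sqrt(D*t)
t = 49 h = 176400 s
L = 2*sqrt(7.54689e-12 * 176400) = 2.308e-03 m


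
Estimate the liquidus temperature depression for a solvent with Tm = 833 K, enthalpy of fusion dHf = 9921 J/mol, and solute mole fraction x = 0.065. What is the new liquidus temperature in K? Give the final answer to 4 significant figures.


dT = R*Tm^2*x / dHf
dT = 8.314 * 833^2 * 0.065 / 9921
dT = 37.7971 K
T_new = 833 - 37.7971 = 795.2 K


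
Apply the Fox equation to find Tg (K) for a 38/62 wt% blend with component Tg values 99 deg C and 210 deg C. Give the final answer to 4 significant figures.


1/Tg = w1/Tg1 + w2/Tg2 (in Kelvin)
Tg1 = 372.15 K, Tg2 = 483.15 K
1/Tg = 0.38/372.15 + 0.62/483.15
Tg = 434 K


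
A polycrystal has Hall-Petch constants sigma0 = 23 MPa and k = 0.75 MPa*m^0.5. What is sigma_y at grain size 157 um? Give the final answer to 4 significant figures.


sigma_y = sigma0 + k / sqrt(d)
d = 157 um = 1.57e-04 m
sigma_y = 23 + 0.75 / sqrt(1.57e-04)
sigma_y = 82.86 MPa


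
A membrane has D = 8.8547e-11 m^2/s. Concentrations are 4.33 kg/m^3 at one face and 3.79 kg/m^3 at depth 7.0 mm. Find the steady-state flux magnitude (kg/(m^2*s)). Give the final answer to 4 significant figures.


J = -D * (dC/dx) = D * (C1 - C2) / dx
J = 8.8547e-11 * (4.33 - 3.79) / 7e-03
J = 6.831e-09 kg/(m^2*s)


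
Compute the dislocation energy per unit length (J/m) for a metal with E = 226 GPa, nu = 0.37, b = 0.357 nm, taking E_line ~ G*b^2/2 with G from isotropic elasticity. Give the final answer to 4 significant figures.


Step 1: G = E / (2*(1+nu))
G = 226 / (2*(1+0.37)) = 82.4818 GPa = 8.24818e+10 Pa
Step 2: E_line = G*b^2/2
b = 0.357 nm = 3.57e-10 m
E_line = 0.5 * 8.24818e+10 * (3.57e-10)^2 = 5.256e-09 J/m


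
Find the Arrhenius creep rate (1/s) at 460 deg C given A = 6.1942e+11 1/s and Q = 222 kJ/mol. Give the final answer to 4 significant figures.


rate = A * exp(-Q / (R*T))
T = 460 + 273.15 = 733.15 K
rate = 6.1942e+11 * exp(-222e3 / (8.314 * 733.15))
rate = 9.432e-05 1/s


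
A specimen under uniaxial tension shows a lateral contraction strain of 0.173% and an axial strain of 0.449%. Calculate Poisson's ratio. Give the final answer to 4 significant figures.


nu = -epsilon_lat / epsilon_axial
Lateral strain is contraction (negative), so using magnitudes:
nu = 0.173 / 0.449
nu = 0.3853


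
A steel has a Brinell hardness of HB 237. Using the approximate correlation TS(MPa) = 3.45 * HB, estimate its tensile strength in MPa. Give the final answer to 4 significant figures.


TS (MPa) = 3.45 * HB
TS = 3.45 * 237
TS = 817.7 MPa


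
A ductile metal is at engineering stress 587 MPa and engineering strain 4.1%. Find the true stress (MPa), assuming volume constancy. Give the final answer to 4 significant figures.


sigma_true = sigma_eng * (1 + epsilon_eng)
sigma_true = 587 * (1 + 0.041)
sigma_true = 611.1 MPa


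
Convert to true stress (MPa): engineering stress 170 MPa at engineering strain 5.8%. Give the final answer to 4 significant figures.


sigma_true = sigma_eng * (1 + epsilon_eng)
sigma_true = 170 * (1 + 0.058)
sigma_true = 179.9 MPa


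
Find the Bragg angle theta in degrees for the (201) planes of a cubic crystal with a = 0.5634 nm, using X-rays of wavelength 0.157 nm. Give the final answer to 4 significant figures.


d = a / sqrt(h^2+k^2+l^2)
d = 0.5634 / sqrt(5) = 0.25196 nm
lambda = 2*d*sin(theta)  =>  sin(theta) = lambda / (2*d)
sin(theta) = 0.157 / (2 * 0.25196) = 0.311557
theta = 18.15 deg


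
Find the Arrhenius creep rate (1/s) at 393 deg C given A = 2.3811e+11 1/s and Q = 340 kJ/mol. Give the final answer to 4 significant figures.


rate = A * exp(-Q / (R*T))
T = 393 + 273.15 = 666.15 K
rate = 2.3811e+11 * exp(-340e3 / (8.314 * 666.15))
rate = 5.194e-16 1/s


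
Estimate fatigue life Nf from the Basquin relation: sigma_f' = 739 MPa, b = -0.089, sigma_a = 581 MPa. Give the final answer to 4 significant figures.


sigma_a = sigma_f' * (2*Nf)^b
2*Nf = (sigma_a / sigma_f')^(1/b)
2*Nf = (581 / 739)^(1/-0.089)
2*Nf = 14.9211
Nf = 7.461 cycles


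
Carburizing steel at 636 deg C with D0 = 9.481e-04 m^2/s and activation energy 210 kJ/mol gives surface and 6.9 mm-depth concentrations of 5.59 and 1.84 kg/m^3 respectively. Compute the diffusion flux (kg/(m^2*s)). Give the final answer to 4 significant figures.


Step 1: D = D0 * exp(-Qd/(R*T))
T = 636 + 273.15 = 909.15 K
D = 9.481e-04 * exp(-210e3 / (8.314 * 909.15)) = 8.14706e-16 m^2/s
Step 2: J = D * (C1 - C2) / dx
J = 8.14706e-16 * (5.59 - 1.84) / 6.9e-03
J = 4.428e-13 kg/(m^2*s)


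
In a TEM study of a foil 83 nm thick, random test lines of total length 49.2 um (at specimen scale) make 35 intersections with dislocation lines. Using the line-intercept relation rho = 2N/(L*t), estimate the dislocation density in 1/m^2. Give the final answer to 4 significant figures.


rho = 2N / (L * t)
L = 49.2 um = 4.92e-05 m, t = 83 nm = 8.3e-08 m
rho = 2 * 35 / (4.92e-05 * 8.3e-08)
rho = 1.714e+13 1/m^2


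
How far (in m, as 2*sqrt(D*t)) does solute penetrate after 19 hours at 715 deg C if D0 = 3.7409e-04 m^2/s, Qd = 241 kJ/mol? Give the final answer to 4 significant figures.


Step 1: D = D0 * exp(-Qd/(R*T))
T = 988.15 K
D = 3.7409e-04 * exp(-241e3 / (8.314 * 988.15)) = 6.80776e-17 m^2/s
Step 2: L = 2*sqrt(D*t)
t = 19 h = 68400 s
L = 2*sqrt(6.80776e-17 * 68400) = 4.316e-06 m


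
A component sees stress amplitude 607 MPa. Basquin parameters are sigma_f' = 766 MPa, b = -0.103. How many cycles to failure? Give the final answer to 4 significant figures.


sigma_a = sigma_f' * (2*Nf)^b
2*Nf = (sigma_a / sigma_f')^(1/b)
2*Nf = (607 / 766)^(1/-0.103)
2*Nf = 9.57132
Nf = 4.786 cycles


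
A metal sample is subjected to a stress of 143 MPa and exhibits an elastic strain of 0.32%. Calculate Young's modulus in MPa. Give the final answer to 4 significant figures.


E = sigma / epsilon
epsilon = 0.32% = 3.2e-03
E = 143 / 3.2e-03
E = 44690 MPa


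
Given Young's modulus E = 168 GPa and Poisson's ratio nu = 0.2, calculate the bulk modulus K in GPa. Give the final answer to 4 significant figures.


K = E / (3*(1-2*nu))
K = 168 / (3*(1-2*0.2))
K = 93.33 GPa


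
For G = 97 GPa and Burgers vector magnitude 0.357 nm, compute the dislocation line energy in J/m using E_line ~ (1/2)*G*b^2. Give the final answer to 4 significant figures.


E = G*b^2/2
b = 0.357 nm = 3.57e-10 m
G = 97 GPa = 9.7e+10 Pa
E = 0.5 * 9.7e+10 * (3.57e-10)^2
E = 6.181e-09 J/m


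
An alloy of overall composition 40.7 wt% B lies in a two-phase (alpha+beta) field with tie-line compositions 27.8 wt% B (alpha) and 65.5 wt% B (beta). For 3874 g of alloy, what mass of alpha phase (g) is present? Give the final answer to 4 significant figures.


f_alpha = (C_beta - C0) / (C_beta - C_alpha)
f_alpha = (65.5 - 40.7) / (65.5 - 27.8) = 0.657825
m_alpha = f_alpha * m_total = 0.657825 * 3874 = 2548 g


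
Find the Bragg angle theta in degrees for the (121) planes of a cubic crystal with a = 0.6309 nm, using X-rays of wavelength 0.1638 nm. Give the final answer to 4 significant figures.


d = a / sqrt(h^2+k^2+l^2)
d = 0.6309 / sqrt(6) = 0.257564 nm
lambda = 2*d*sin(theta)  =>  sin(theta) = lambda / (2*d)
sin(theta) = 0.1638 / (2 * 0.257564) = 0.317979
theta = 18.54 deg


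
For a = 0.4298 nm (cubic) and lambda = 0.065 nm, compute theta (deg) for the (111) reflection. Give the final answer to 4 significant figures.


d = a / sqrt(h^2+k^2+l^2)
d = 0.4298 / sqrt(3) = 0.248145 nm
lambda = 2*d*sin(theta)  =>  sin(theta) = lambda / (2*d)
sin(theta) = 0.065 / (2 * 0.248145) = 0.130972
theta = 7.526 deg


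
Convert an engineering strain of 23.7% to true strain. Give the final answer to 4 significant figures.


epsilon_true = ln(1 + epsilon_eng)
epsilon_true = ln(1 + 0.237)
epsilon_true = 0.2127


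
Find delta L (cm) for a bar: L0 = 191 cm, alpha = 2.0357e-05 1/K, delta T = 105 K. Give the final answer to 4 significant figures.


dL = L0 * alpha * dT
dL = 191 * 2.0357e-05 * 105
dL = 0.4083 cm


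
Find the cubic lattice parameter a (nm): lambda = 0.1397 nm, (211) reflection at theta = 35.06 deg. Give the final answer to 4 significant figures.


d = lambda / (2*sin(theta))
d = 0.1397 / (2*sin(35.06 deg))
d = 0.121598 nm
a = d * sqrt(h^2+k^2+l^2) = 0.121598 * sqrt(6)
a = 0.2979 nm


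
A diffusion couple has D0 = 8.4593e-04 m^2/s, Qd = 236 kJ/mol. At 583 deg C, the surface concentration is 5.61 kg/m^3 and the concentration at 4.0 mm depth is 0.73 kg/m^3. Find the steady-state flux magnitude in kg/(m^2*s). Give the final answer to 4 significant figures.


Step 1: D = D0 * exp(-Qd/(R*T))
T = 583 + 273.15 = 856.15 K
D = 8.4593e-04 * exp(-236e3 / (8.314 * 856.15)) = 3.37441e-18 m^2/s
Step 2: J = D * (C1 - C2) / dx
J = 3.37441e-18 * (5.61 - 0.73) / 4e-03
J = 4.117e-15 kg/(m^2*s)


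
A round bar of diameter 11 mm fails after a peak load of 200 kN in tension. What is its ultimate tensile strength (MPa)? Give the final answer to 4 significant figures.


A0 = pi*(d/2)^2 = pi*(11/2)^2 = 95.0332 mm^2
UTS = F_max / A0 = 200*1000 / 95.0332
UTS = 2105 MPa


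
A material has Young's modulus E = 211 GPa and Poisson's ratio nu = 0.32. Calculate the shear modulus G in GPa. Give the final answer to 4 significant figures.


G = E / (2*(1+nu))
G = 211 / (2*(1+0.32))
G = 79.92 GPa


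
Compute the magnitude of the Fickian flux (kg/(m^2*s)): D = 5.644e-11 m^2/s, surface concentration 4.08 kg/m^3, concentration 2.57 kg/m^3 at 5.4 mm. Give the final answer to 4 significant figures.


J = -D * (dC/dx) = D * (C1 - C2) / dx
J = 5.644e-11 * (4.08 - 2.57) / 5.4e-03
J = 1.578e-08 kg/(m^2*s)


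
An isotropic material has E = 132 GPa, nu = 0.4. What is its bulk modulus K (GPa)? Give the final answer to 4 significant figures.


K = E / (3*(1-2*nu))
K = 132 / (3*(1-2*0.4))
K = 220 GPa


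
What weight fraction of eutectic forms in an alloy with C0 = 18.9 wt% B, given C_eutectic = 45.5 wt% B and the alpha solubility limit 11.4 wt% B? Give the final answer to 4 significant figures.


f_primary = (C_e - C0) / (C_e - C_alpha_max)
f_primary = (45.5 - 18.9) / (45.5 - 11.4)
f_primary = 0.780059
f_eutectic = 1 - 0.780059 = 0.2199


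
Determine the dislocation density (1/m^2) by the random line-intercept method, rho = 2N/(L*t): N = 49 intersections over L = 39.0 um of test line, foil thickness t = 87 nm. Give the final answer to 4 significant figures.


rho = 2N / (L * t)
L = 39.0 um = 3.9e-05 m, t = 87 nm = 8.7e-08 m
rho = 2 * 49 / (3.9e-05 * 8.7e-08)
rho = 2.888e+13 1/m^2


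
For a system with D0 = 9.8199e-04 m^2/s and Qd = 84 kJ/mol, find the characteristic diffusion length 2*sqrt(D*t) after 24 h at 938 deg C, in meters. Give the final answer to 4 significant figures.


Step 1: D = D0 * exp(-Qd/(R*T))
T = 1211.15 K
D = 9.8199e-04 * exp(-84e3 / (8.314 * 1211.15)) = 2.33998e-07 m^2/s
Step 2: L = 2*sqrt(D*t)
t = 24 h = 86400 s
L = 2*sqrt(2.33998e-07 * 86400) = 0.2844 m


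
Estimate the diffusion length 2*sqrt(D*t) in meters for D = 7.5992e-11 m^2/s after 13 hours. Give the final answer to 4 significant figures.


t = 13 hr = 46800 s
Diffusion length = 2*sqrt(D*t)
= 2*sqrt(7.5992e-11 * 46800)
= 3.772e-03 m


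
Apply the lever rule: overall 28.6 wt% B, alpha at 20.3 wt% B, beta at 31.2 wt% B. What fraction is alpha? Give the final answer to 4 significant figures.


f_alpha = (C_beta - C0) / (C_beta - C_alpha)
f_alpha = (31.2 - 28.6) / (31.2 - 20.3)
f_alpha = 0.2385


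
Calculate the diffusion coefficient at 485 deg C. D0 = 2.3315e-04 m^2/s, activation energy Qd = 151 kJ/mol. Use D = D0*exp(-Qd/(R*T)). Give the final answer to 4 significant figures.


D = D0 * exp(-Qd / (R*T))
T = 758.15 K
D = 2.3315e-04 * exp(-151e3 / (8.314 * 758.15))
D = 9.199e-15 m^2/s


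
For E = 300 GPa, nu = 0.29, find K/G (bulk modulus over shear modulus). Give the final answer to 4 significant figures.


G = E / (2*(1+nu))
G = 300 / (2*(1+0.29)) = 116.279 GPa
K = E / (3*(1-2*nu))
K = 300 / (3*(1-2*0.29)) = 238.095 GPa
K/G = 238.095 / 116.279 = 2.048


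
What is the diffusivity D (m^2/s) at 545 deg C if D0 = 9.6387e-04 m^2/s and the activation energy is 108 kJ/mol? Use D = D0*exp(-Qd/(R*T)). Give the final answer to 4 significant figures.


D = D0 * exp(-Qd / (R*T))
T = 818.15 K
D = 9.6387e-04 * exp(-108e3 / (8.314 * 818.15))
D = 1.226e-10 m^2/s


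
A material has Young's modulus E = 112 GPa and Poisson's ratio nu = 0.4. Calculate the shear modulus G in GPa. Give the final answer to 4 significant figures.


G = E / (2*(1+nu))
G = 112 / (2*(1+0.4))
G = 40 GPa


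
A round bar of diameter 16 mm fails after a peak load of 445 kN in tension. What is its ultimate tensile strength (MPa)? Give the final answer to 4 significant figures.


A0 = pi*(d/2)^2 = pi*(16/2)^2 = 201.062 mm^2
UTS = F_max / A0 = 445*1000 / 201.062
UTS = 2213 MPa
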